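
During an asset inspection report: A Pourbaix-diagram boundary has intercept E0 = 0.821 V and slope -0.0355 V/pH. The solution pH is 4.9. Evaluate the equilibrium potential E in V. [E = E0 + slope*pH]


Apply the Pourbaix line equation: E = E0 + slope*pH
E = 0.821 + (-0.0355)*4.9 = 0.821 + (-0.17395) = 0.64705 V
Rounded to 4 decimal places: E = 0.6471 V

0.6471 V


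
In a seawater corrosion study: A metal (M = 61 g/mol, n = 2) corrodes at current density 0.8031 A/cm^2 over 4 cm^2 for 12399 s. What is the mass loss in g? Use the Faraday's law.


Apply Faraday's law: m = i*A*t*M / (n*F)
Total charge passed Q = i*A*t = 0.8031*4*12399 = 39830.5476 C
m = Q*M/(n*F) = 39830.5476*61/(2*96485) = 12.5909 g

12.5909 g


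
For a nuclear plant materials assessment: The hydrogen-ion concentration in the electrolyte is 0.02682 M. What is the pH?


pH = −log10[H+]
pH = −log10(0.02682) = 1.57

1.57


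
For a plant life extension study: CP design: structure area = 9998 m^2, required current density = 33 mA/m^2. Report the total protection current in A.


I = area * current density, then convert mA → A (÷1000)
I = 9998 * 33 / 1000 = 329.93 A

329.93 A


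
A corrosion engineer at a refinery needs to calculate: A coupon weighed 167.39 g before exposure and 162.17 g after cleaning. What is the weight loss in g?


Weight loss = initial − final
WL = 167.39 − 162.17 = 5.22 g

5.22 g


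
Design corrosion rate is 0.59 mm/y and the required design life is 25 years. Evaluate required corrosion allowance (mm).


Corrosion allowance = CR × design life
CA = 0.59 * 25 = 14.75 mm

14.75 mm


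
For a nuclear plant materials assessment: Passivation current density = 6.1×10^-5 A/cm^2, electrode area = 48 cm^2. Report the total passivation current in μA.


I = i_pass * A, then convert A → μA (×10^6)
I = 6.1×10^-5 * 48 * 10^6 = 2928.0 μA

2928.0 μA


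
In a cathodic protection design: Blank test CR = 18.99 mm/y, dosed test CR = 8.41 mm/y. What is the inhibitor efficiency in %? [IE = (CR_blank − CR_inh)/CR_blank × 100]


Apply the inhibitor-efficiency definition: IE = (CR_blank − CR_inh)/CR_blank × 100
IE = (18.99 − 8.41) / 18.99 × 100
IE = 10.58 / 18.99 × 100 = 55.7 %

55.7 %


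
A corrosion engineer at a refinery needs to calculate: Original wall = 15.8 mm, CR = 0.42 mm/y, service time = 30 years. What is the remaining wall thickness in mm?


Remaining wall = original − CR × time
t = 15.8 − 0.42*30 = 15.8 − 12.6 = 3.2 mm

3.2 mm


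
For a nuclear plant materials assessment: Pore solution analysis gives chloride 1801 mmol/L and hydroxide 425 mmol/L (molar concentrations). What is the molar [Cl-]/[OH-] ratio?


Threshold parameter = [Cl-] / [OH-] (molar basis; both in mmol/L, so units cancel)
Ratio = 1801 / 425 = 4.24

4.24


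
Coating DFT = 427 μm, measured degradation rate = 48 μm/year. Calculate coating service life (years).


Service life = thickness / degradation rate
Life = 427 / 48 = 8.9 years

8.9 years


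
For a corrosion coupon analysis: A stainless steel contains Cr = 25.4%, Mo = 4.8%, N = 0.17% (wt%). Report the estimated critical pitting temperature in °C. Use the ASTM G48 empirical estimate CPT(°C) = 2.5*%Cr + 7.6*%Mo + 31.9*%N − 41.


Apply the ASTM G48 empirical CPT estimate: CPT(°C) = 2.5*%Cr + 7.6*%Mo + 31.9*%N − 41
2.5*25.4 = 63.5; 7.6*4.8 = 36.48; 31.9*0.17 = 5.423
CPT = 63.5 + 36.48 + 5.423 − 41 = 64.403 °C
Rounded to 0.1 °C: CPT ≈ 64.4 °C

64.4 °C


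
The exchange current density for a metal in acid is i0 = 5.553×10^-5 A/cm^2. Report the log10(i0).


i0 = 5.553×10^-5 A/cm^2
log10(i0) = -4.255

-4.255


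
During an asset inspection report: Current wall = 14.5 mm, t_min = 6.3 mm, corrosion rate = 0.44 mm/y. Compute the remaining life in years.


Apply the remaining-life relation: RL = (t_current − t_min) / CR
RL = (14.5 − 6.3) / 0.44 = 8.2 / 0.44 = 18.6 years

18.6 years


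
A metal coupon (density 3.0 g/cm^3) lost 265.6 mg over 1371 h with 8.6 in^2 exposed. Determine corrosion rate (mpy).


Apply the mpy weight-loss relation: CR = 534 * W / (D * A * T)
Numerator: 534 * 265.6 = 141830.4
Denominator: 3.0 * 8.6 * 1371 = 35371.8
CR = 141830.4 / 35371.8 = 4.01 mpy

4.01 mpy


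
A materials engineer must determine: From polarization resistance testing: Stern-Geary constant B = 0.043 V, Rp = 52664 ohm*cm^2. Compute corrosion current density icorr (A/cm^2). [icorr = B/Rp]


Apply the Stern-Geary relation: icorr = B / Rp
icorr = 0.043 / 52664 = 8.165×10^-7 A/cm^2

8.165×10^-7 A/cm^2


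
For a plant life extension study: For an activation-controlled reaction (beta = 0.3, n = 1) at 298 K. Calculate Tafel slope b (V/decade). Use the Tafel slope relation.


Apply the Tafel slope relation: b = 2.303*R*T/(beta*n*F)
Numerator: 2.303 * 8.314 * 298 = 5705.85
Denominator: 0.3 * 1 * 96485 = 28945.5
b = 5705.85 / 28945.5 = 0.1971 V/decade

0.1971 V/decade


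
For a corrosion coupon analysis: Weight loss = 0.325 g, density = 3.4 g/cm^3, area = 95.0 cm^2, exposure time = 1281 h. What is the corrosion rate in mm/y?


Apply the mm/y weight-loss relation: CR = 87600 * W / (D * A * T)
Numerator: 87600 * 0.325 = 28470.0
Denominator: 3.4 * 95.0 * 1281 = 413763.0
CR = 28470.0 / 413763.0 = 0.068808 mm/y

0.068808 mm/y


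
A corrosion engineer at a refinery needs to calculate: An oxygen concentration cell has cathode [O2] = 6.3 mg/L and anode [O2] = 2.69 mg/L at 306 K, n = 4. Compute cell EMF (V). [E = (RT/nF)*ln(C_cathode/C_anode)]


Apply the Nernst concentration-cell relation: E = (RT/nF)*ln(C_cathode/C_anode)
RT/nF = 8.314*306/(4*96485) = 0.00659192 V
ln(6.3/2.69) = 0.85101
E = 0.00659192 * 0.85101 = 0.00561 V

0.00561 V


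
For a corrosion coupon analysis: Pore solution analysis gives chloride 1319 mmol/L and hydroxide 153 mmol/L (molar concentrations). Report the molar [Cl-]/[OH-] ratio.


Threshold parameter = [Cl-] / [OH-] (molar basis; both in mmol/L, so units cancel)
Ratio = 1319 / 153 = 8.62

8.62


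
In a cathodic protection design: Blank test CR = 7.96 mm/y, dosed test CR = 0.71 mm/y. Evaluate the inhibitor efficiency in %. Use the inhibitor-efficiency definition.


Apply the inhibitor-efficiency definition: IE = (CR_blank − CR_inh)/CR_blank × 100
IE = (7.96 − 0.71) / 7.96 × 100
IE = 7.25 / 7.96 × 100 = 91.1 %

91.1 %


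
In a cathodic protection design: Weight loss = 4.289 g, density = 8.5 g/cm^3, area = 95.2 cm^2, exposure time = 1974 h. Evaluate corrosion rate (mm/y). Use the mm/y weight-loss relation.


Apply the mm/y weight-loss relation: CR = 87600 * W / (D * A * T)
Numerator: 87600 * 4.289 = 375716.4
Denominator: 8.5 * 95.2 * 1974 = 1597360.8
CR = 375716.4 / 1597360.8 = 0.235211 mm/y

0.235211 mm/y


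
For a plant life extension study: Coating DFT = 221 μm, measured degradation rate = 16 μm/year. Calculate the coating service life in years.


Service life = thickness / degradation rate
Life = 221 / 16 = 13.8 years

13.8 years


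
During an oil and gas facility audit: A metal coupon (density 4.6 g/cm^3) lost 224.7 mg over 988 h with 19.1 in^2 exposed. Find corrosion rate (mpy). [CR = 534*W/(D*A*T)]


Apply the mpy weight-loss relation: CR = 534 * W / (D * A * T)
Numerator: 534 * 224.7 = 119989.8
Denominator: 4.6 * 19.1 * 988 = 86805.68
CR = 119989.8 / 86805.68 = 1.38228 mpy

1.38228 mpy


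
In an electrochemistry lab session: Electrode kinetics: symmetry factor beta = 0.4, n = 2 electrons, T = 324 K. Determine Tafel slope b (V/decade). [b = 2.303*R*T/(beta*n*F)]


Apply the Tafel slope relation: b = 2.303*R*T/(beta*n*F)
Numerator: 2.303 * 8.314 * 324 = 6203.67
Denominator: 0.4 * 2 * 96485 = 77188.0
b = 6203.67 / 77188.0 = 0.08 V/decade

0.08 V/decade


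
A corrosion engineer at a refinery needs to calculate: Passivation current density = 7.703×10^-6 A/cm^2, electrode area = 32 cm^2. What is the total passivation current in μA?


I = i_pass * A, then convert A → μA (×10^6)
I = 7.703×10^-6 * 32 * 10^6 = 246.5 μA

246.5 μA


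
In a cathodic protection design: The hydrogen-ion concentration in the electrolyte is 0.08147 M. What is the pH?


pH = −log10[H+]
pH = −log10(0.08147) = 1.09

1.09


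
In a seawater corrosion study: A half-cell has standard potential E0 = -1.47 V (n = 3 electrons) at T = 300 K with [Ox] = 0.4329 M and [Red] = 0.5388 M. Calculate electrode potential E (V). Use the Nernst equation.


Apply the Nernst equation: E = E0 + (RT/nF)*ln([Ox]/[Red])
Step 1: RT/nF = 8.314*300/(3*96485) = 0.00861688 V
Step 2: [Ox]/[Red] = 0.4329/0.5388 = 0.803452
Step 3: ln(0.803452) = -0.218838
Step 4: correction = 0.00861688 * -0.218838 = -0.002 V
E = -1.47 + -0.002 = -1.472 V

-1.472 V


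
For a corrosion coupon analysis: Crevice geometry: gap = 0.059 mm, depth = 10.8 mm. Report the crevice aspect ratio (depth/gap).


Aspect ratio = depth / gap
Ratio = 10.8 / 0.059 = 183.1

183.1


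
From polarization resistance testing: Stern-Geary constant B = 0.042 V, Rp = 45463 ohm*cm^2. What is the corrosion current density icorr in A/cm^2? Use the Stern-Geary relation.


Apply the Stern-Geary relation: icorr = B / Rp
icorr = 0.042 / 45463 = 9.238×10^-7 A/cm^2

9.238×10^-7 A/cm^2


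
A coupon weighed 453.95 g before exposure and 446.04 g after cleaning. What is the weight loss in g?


Weight loss = initial − final
WL = 453.95 − 446.04 = 7.91 g

7.91 g


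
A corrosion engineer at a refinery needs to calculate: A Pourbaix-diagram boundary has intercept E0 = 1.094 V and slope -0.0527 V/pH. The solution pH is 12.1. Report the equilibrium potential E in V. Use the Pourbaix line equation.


Apply the Pourbaix line equation: E = E0 + slope*pH
E = 1.094 + (-0.0527)*12.1 = 1.094 + (-0.63767) = 0.45633 V
Rounded to 4 decimal places: E = 0.4563 V

0.4563 V


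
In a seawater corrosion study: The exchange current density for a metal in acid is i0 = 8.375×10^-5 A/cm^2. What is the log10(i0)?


i0 = 8.375×10^-5 A/cm^2
log10(i0) = -4.077

-4.077


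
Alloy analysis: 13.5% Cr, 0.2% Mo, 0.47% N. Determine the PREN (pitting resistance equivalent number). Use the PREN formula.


Apply the PREN formula: PREN = Cr + 3.3*Mo + 16*N
PREN = 13.5 + 3.3*0.2 + 16*0.47
PREN = 13.5 + 0.66 + 7.52 = 21.68

21.68


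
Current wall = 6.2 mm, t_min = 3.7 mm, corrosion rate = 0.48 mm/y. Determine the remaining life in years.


Apply the remaining-life relation: RL = (t_current − t_min) / CR
RL = (6.2 − 3.7) / 0.48 = 2.5 / 0.48 = 5.2 years

5.2 years


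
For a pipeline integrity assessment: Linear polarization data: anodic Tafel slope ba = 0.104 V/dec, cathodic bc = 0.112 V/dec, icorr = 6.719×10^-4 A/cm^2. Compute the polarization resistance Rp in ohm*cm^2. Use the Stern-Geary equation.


Apply the Stern-Geary equation: Rp = ba*bc / (2.303*icorr*(ba+bc))
ba*bc = 0.104*0.112 = 0.011648
ba+bc = 0.216; 2.303*icorr*(ba+bc) = 2.303*6.719×10^-4*0.216 = 3.3423531×10^-4
Rp = 0.011648 / 3.3423531×10^-4 = 34.8 ohm*cm^2

34.8 ohm*cm^2


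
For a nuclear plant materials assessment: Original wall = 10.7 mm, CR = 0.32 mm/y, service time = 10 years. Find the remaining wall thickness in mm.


Remaining wall = original − CR × time
t = 10.7 − 0.32*10 = 10.7 − 3.2 = 7.5 mm

7.5 mm


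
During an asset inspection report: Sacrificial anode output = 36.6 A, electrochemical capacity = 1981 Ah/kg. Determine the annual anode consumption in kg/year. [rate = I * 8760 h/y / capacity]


Annual consumption = current * hours per year / capacity
Rate = 36.6 * 8760 / 1981 = 161.8 kg/year

161.8 kg/year


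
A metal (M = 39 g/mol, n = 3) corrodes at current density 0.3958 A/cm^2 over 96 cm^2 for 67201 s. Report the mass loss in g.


Apply Faraday's law: m = i*A*t*M / (n*F)
Total charge passed Q = i*A*t = 0.3958*96*67201 = 2553422.9568 C
m = Q*M/(n*F) = 2553422.9568*39/(3*96485) = 344.038 g

344.038 g


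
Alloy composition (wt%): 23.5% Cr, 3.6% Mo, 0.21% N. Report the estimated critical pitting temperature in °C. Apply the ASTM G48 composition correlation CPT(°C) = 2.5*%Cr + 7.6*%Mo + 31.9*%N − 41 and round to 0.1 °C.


Apply the ASTM G48 empirical CPT estimate: CPT(°C) = 2.5*%Cr + 7.6*%Mo + 31.9*%N − 41
2.5*23.5 = 58.75; 7.6*3.6 = 27.36; 31.9*0.21 = 6.699
CPT = 58.75 + 27.36 + 6.699 − 41 = 51.809 °C
Rounded to 0.1 °C: CPT ≈ 51.8 °C

51.8 °C


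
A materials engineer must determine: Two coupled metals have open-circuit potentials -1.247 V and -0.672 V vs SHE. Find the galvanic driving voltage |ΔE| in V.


Driving voltage is the absolute potential difference.
|ΔE| = |-1.247 − (-0.672)| = 0.575 V

0.575 V


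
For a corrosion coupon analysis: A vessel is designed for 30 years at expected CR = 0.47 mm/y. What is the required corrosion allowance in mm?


Corrosion allowance = CR × design life
CA = 0.47 * 30 = 14.1 mm

14.1 mm


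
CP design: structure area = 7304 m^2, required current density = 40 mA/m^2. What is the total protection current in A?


I = area * current density, then convert mA → A (÷1000)
I = 7304 * 40 / 1000 = 292.16 A

292.16 A


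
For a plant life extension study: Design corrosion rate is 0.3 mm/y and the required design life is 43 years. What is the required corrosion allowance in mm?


Corrosion allowance = CR × design life
CA = 0.3 * 43 = 12.9 mm

12.9 mm


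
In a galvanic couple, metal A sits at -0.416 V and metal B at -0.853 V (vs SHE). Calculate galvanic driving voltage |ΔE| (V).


Driving voltage is the absolute potential difference.
|ΔE| = |-0.416 − (-0.853)| = 0.437 V

0.437 V


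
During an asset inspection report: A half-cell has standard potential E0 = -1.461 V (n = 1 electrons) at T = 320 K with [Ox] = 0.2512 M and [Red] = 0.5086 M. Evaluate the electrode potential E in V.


Apply the Nernst equation: E = E0 + (RT/nF)*ln([Ox]/[Red])
Step 1: RT/nF = 8.314*320/(1*96485) = 0.02757403 V
Step 2: [Ox]/[Red] = 0.2512/0.5086 = 0.493905
Step 3: ln(0.493905) = -0.705412
Step 4: correction = 0.02757403 * -0.705412 = -0.019 V
E = -1.461 + -0.019 = -1.48 V

-1.48 V


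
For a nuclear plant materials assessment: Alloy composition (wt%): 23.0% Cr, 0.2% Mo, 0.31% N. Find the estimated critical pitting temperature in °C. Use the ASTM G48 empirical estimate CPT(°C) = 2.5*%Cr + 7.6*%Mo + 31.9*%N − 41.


Apply the ASTM G48 empirical CPT estimate: CPT(°C) = 2.5*%Cr + 7.6*%Mo + 31.9*%N − 41
2.5*23.0 = 57.5; 7.6*0.2 = 1.52; 31.9*0.31 = 9.889
CPT = 57.5 + 1.52 + 9.889 − 41 = 27.909 °C
Rounded to 0.1 °C: CPT ≈ 27.9 °C

27.9 °C


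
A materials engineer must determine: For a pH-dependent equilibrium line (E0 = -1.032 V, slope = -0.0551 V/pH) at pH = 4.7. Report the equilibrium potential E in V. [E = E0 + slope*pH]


Apply the Pourbaix line equation: E = E0 + slope*pH
E = -1.032 + (-0.0551)*4.7 = -1.032 + (-0.25897) = -1.29097 V
Rounded to 3 decimal places: E = -1.291 V

-1.291 V


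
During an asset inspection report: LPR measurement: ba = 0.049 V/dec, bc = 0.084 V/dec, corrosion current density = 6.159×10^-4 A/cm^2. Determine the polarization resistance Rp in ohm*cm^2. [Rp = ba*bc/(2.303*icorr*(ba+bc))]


Apply the Stern-Geary equation: Rp = ba*bc / (2.303*icorr*(ba+bc))
ba*bc = 0.049*0.084 = 0.004116
ba+bc = 0.133; 2.303*icorr*(ba+bc) = 2.303*6.159×10^-4*0.133 = 1.8864955×10^-4
Rp = 0.004116 / 1.8864955×10^-4 = 21.82 ohm*cm^2

21.82 ohm*cm^2


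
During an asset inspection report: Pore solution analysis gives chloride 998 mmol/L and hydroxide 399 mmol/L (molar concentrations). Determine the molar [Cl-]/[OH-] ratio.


Threshold parameter = [Cl-] / [OH-] (molar basis; both in mmol/L, so units cancel)
Ratio = 998 / 399 = 2.5

2.5


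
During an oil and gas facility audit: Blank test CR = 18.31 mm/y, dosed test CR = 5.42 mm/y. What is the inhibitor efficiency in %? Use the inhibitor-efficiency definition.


Apply the inhibitor-efficiency definition: IE = (CR_blank − CR_inh)/CR_blank × 100
IE = (18.31 − 5.42) / 18.31 × 100
IE = 12.89 / 18.31 × 100 = 70.4 %

70.4 %


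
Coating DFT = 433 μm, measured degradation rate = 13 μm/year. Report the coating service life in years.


Service life = thickness / degradation rate
Life = 433 / 13 = 33.3 years

33.3 years


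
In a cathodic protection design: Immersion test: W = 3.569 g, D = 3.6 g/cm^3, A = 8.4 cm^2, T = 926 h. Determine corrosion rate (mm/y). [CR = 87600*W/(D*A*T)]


Apply the mm/y weight-loss relation: CR = 87600 * W / (D * A * T)
Numerator: 87600 * 3.569 = 312644.4
Denominator: 3.6 * 8.4 * 926 = 28002.24
CR = 312644.4 / 28002.24 = 11.16498 mm/y

11.16498 mm/y


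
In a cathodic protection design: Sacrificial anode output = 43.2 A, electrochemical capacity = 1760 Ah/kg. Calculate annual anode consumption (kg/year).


Annual consumption = current * hours per year / capacity
Rate = 43.2 * 8760 / 1760 = 215.0 kg/year

215.0 kg/year


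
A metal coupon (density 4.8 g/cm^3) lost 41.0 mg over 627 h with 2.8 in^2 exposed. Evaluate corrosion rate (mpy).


Apply the mpy weight-loss relation: CR = 534 * W / (D * A * T)
Numerator: 534 * 41.0 = 21894.0
Denominator: 4.8 * 2.8 * 627 = 8426.88
CR = 21894.0 / 8426.88 = 2.598 mpy

2.598 mpy


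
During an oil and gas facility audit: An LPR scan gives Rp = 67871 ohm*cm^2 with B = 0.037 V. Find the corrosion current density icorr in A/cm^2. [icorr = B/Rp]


Apply the Stern-Geary relation: icorr = B / Rp
icorr = 0.037 / 67871 = 5.452×10^-7 A/cm^2

5.452×10^-7 A/cm^2


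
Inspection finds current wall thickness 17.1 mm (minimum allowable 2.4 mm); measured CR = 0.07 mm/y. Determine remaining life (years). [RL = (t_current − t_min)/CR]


Apply the remaining-life relation: RL = (t_current − t_min) / CR
RL = (17.1 − 2.4) / 0.07 = 14.7 / 0.07 = 210.0 years

210.0 years


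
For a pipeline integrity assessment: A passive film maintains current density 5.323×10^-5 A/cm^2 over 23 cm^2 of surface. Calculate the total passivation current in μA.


I = i_pass * A, then convert A → μA (×10^6)
I = 5.323×10^-5 * 23 * 10^6 = 1224.29 μA

1224.29 μA


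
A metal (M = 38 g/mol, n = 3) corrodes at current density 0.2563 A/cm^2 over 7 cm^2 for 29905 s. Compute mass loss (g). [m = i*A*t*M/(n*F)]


Apply Faraday's law: m = i*A*t*M / (n*F)
Total charge passed Q = i*A*t = 0.2563*7*29905 = 53652.5605 C
m = Q*M/(n*F) = 53652.5605*38/(3*96485) = 7.044 g

7.044 g


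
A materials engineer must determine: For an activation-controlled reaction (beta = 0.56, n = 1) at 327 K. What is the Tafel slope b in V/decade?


Apply the Tafel slope relation: b = 2.303*R*T/(beta*n*F)
Numerator: 2.303 * 8.314 * 327 = 6261.12
Denominator: 0.56 * 1 * 96485 = 54031.6
b = 6261.12 / 54031.6 = 0.1159 V/decade

0.1159 V/decade


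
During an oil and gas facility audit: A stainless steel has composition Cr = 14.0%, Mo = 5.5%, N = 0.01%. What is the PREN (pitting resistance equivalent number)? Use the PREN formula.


Apply the PREN formula: PREN = Cr + 3.3*Mo + 16*N
PREN = 14.0 + 3.3*5.5 + 16*0.01
PREN = 14.0 + 18.15 + 0.16 = 32.31

32.31


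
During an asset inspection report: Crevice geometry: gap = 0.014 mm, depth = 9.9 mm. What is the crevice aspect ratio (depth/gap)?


Aspect ratio = depth / gap
Ratio = 9.9 / 0.014 = 707.1

707.1


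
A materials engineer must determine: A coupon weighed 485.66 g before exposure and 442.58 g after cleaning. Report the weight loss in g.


Weight loss = initial − final
WL = 485.66 − 442.58 = 43.08 g

43.08 g


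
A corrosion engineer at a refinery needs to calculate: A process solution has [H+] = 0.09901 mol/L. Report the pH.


pH = −log10[H+]
pH = −log10(0.09901) = 1.0

1.0


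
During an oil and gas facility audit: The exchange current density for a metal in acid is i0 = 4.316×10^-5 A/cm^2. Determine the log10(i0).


i0 = 4.316×10^-5 A/cm^2
log10(i0) = -4.365

-4.365


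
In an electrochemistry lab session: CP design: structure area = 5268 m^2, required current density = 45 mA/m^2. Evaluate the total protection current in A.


I = area * current density, then convert mA → A (÷1000)
I = 5268 * 45 / 1000 = 237.06 A

237.06 A


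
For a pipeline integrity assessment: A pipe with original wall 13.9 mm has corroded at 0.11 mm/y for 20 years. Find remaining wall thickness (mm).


Remaining wall = original − CR × time
t = 13.9 − 0.11*20 = 13.9 − 2.2 = 11.7 mm

11.7 mm


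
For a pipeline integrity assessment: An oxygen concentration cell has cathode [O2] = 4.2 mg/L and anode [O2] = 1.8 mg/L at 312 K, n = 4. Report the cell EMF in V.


Apply the Nernst concentration-cell relation: E = (RT/nF)*ln(C_cathode/C_anode)
RT/nF = 8.314*312/(4*96485) = 0.00672117 V
ln(4.2/1.8) = 0.8473
E = 0.00672117 * 0.8473 = 0.00569 V

0.00569 V


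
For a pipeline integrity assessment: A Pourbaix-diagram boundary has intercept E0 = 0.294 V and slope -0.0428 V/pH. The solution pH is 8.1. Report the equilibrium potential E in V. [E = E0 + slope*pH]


Apply the Pourbaix line equation: E = E0 + slope*pH
E = 0.294 + (-0.0428)*8.1 = 0.294 + (-0.34668) = -0.05268 V
Rounded to 4 decimal places: E = -0.0527 V

-0.0527 V


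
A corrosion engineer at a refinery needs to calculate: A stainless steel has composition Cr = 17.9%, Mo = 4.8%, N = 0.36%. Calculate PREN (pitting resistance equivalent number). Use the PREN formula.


Apply the PREN formula: PREN = Cr + 3.3*Mo + 16*N
PREN = 17.9 + 3.3*4.8 + 16*0.36
PREN = 17.9 + 15.84 + 5.76 = 39.5

39.5


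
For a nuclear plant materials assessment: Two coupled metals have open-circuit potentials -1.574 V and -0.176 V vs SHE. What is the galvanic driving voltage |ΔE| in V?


Driving voltage is the absolute potential difference.
|ΔE| = |-1.574 − (-0.176)| = 1.398 V

1.398 V


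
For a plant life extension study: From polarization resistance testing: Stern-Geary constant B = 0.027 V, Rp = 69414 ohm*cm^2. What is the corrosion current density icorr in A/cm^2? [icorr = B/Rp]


Apply the Stern-Geary relation: icorr = B / Rp
icorr = 0.027 / 69414 = 3.89×10^-7 A/cm^2

3.89×10^-7 A/cm^2


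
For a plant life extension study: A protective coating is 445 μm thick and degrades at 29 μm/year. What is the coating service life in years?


Service life = thickness / degradation rate
Life = 445 / 29 = 15.3 years

15.3 years


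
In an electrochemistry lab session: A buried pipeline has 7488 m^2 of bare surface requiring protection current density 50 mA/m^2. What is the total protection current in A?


I = area * current density, then convert mA → A (÷1000)
I = 7488 * 50 / 1000 = 374.4 A

374.4 A


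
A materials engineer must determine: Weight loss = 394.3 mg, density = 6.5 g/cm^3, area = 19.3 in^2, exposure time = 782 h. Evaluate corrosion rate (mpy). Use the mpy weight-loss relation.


Apply the mpy weight-loss relation: CR = 534 * W / (D * A * T)
Numerator: 534 * 394.3 = 210556.2
Denominator: 6.5 * 19.3 * 782 = 98101.9
CR = 210556.2 / 98101.9 = 2.146 mpy

2.146 mpy


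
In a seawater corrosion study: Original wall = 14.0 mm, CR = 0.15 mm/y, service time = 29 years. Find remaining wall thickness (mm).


Remaining wall = original − CR × time
t = 14.0 − 0.15*29 = 14.0 − 4.35 = 9.65 mm

9.65 mm


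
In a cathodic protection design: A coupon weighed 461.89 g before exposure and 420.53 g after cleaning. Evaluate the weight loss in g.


Weight loss = initial − final
WL = 461.89 − 420.53 = 41.36 g

41.36 g


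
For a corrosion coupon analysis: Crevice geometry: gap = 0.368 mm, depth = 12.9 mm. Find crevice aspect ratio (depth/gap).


Aspect ratio = depth / gap
Ratio = 12.9 / 0.368 = 35.1

35.1


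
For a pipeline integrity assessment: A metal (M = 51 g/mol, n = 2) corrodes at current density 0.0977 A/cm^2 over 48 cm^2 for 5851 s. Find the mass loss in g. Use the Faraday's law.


Apply Faraday's law: m = i*A*t*M / (n*F)
Total charge passed Q = i*A*t = 0.0977*48*5851 = 27438.8496 C
m = Q*M/(n*F) = 27438.8496*51/(2*96485) = 7.2518 g

7.2518 g


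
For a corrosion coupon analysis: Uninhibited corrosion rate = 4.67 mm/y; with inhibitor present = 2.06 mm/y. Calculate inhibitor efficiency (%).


Apply the inhibitor-efficiency definition: IE = (CR_blank − CR_inh)/CR_blank × 100
IE = (4.67 − 2.06) / 4.67 × 100
IE = 2.61 / 4.67 × 100 = 55.9 %

55.9 %


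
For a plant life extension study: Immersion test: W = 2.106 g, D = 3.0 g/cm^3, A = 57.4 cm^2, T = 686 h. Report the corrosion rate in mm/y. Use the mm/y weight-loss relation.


Apply the mm/y weight-loss relation: CR = 87600 * W / (D * A * T)
Numerator: 87600 * 2.106 = 184485.6
Denominator: 3.0 * 57.4 * 686 = 118129.2
CR = 184485.6 / 118129.2 = 1.561727 mm/y

1.561727 mm/y


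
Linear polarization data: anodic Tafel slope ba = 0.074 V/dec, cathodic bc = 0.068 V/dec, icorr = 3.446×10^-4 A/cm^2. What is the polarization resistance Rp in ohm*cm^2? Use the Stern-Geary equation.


Apply the Stern-Geary equation: Rp = ba*bc / (2.303*icorr*(ba+bc))
ba*bc = 0.074*0.068 = 0.005032
ba+bc = 0.142; 2.303*icorr*(ba+bc) = 2.303*3.446×10^-4*0.142 = 1.1269316×10^-4
Rp = 0.005032 / 1.1269316×10^-4 = 44.65 ohm*cm^2

44.65 ohm*cm^2


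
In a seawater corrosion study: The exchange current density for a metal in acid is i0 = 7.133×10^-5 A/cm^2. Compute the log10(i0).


i0 = 7.133×10^-5 A/cm^2
log10(i0) = -4.147

-4.147


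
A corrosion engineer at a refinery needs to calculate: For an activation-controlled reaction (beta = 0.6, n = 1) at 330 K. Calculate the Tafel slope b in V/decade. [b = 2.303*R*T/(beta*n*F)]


Apply the Tafel slope relation: b = 2.303*R*T/(beta*n*F)
Numerator: 2.303 * 8.314 * 330 = 6318.56
Denominator: 0.6 * 1 * 96485 = 57891.0
b = 6318.56 / 57891.0 = 0.109 V/decade

0.109 V/decade


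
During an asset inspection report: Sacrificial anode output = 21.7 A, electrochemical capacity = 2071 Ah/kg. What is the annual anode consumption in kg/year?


Annual consumption = current * hours per year / capacity
Rate = 21.7 * 8760 / 2071 = 91.8 kg/year

91.8 kg/year


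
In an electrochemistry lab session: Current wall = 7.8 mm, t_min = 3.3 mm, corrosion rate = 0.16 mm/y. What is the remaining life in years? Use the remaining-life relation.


Apply the remaining-life relation: RL = (t_current − t_min) / CR
RL = (7.8 − 3.3) / 0.16 = 4.5 / 0.16 = 28.1 years

28.1 years


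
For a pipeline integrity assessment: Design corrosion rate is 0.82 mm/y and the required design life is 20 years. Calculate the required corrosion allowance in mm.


Corrosion allowance = CR × design life
CA = 0.82 * 20 = 16.4 mm

16.4 mm


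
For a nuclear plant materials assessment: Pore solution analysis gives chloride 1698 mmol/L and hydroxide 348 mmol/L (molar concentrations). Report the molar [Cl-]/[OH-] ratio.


Threshold parameter = [Cl-] / [OH-] (molar basis; both in mmol/L, so units cancel)
Ratio = 1698 / 348 = 4.88

4.88


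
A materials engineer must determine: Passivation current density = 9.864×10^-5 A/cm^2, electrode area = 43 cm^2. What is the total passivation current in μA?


I = i_pass * A, then convert A → μA (×10^6)
I = 9.864×10^-5 * 43 * 10^6 = 4241.52 μA

4241.52 μA


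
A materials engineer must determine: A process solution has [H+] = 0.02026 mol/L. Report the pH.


pH = −log10[H+]
pH = −log10(0.02026) = 1.69

1.69


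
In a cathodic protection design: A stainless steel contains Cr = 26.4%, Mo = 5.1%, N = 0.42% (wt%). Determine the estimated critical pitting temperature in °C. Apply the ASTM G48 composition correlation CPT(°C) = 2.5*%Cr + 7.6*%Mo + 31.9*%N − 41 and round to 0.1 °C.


Apply the ASTM G48 empirical CPT estimate: CPT(°C) = 2.5*%Cr + 7.6*%Mo + 31.9*%N − 41
2.5*26.4 = 66; 7.6*5.1 = 38.76; 31.9*0.42 = 13.398
CPT = 66 + 38.76 + 13.398 − 41 = 77.158 °C
Rounded to 0.1 °C: CPT ≈ 77.2 °C

77.2 °C


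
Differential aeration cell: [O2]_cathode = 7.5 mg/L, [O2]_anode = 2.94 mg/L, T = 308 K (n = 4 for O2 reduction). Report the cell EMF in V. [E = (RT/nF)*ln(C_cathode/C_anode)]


Apply the Nernst concentration-cell relation: E = (RT/nF)*ln(C_cathode/C_anode)
RT/nF = 8.314*308/(4*96485) = 0.006635 V
ln(7.5/2.94) = 0.93649
E = 0.006635 * 0.93649 = 0.00621 V

0.00621 V


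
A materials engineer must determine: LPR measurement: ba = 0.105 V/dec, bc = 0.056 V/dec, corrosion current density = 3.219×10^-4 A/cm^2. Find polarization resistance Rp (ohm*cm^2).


Apply the Stern-Geary equation: Rp = ba*bc / (2.303*icorr*(ba+bc))
ba*bc = 0.105*0.056 = 0.00588
ba+bc = 0.161; 2.303*icorr*(ba+bc) = 2.303*3.219×10^-4*0.161 = 1.1935505×10^-4
Rp = 0.00588 / 1.1935505×10^-4 = 49.26 ohm*cm^2

49.26 ohm*cm^2


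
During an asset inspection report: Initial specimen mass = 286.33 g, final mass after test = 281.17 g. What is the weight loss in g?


Weight loss = initial − final
WL = 286.33 − 281.17 = 5.16 g

5.16 g


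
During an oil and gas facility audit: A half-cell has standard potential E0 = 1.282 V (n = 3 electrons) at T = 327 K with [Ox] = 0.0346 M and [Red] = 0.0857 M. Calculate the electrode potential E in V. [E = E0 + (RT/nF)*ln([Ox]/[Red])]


Apply the Nernst equation: E = E0 + (RT/nF)*ln([Ox]/[Red])
Step 1: RT/nF = 8.314*327/(3*96485) = 0.0093924 V
Step 2: [Ox]/[Red] = 0.0346/0.0857 = 0.403734
Step 3: ln(0.403734) = -0.906999
Step 4: correction = 0.0093924 * -0.906999 = -0.0085 V
E = 1.282 + -0.0085 = 1.2735 V

1.2735 V


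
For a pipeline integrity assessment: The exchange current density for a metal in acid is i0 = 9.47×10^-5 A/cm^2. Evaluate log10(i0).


i0 = 9.47×10^-5 A/cm^2
log10(i0) = -4.024

-4.024


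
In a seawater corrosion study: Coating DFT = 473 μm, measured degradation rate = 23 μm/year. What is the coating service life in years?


Service life = thickness / degradation rate
Life = 473 / 23 = 20.6 years

20.6 years


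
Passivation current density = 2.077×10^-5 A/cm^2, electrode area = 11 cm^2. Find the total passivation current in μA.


I = i_pass * A, then convert A → μA (×10^6)
I = 2.077×10^-5 * 11 * 10^6 = 228.47 μA

228.47 μA


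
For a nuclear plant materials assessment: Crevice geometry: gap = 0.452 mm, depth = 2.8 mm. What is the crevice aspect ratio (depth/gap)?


Aspect ratio = depth / gap
Ratio = 2.8 / 0.452 = 6.2

6.2


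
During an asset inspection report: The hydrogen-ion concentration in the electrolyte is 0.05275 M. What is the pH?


pH = −log10[H+]
pH = −log10(0.05275) = 1.28

1.28


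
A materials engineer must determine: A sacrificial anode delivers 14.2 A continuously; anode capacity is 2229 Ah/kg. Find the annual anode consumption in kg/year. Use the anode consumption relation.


Annual consumption = current * hours per year / capacity
Rate = 14.2 * 8760 / 2229 = 55.8 kg/year

55.8 kg/year


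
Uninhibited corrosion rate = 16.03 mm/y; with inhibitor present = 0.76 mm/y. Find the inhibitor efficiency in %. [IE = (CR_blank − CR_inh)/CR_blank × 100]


Apply the inhibitor-efficiency definition: IE = (CR_blank − CR_inh)/CR_blank × 100
IE = (16.03 − 0.76) / 16.03 × 100
IE = 15.27 / 16.03 × 100 = 95.3 %

95.3 %


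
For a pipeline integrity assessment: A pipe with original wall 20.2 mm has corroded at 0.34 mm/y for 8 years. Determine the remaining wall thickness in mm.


Remaining wall = original − CR × time
t = 20.2 − 0.34*8 = 20.2 − 2.72 = 17.48 mm

17.48 mm


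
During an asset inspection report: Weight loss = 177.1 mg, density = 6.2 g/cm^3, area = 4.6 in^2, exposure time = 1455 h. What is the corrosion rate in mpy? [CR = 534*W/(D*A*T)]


Apply the mpy weight-loss relation: CR = 534 * W / (D * A * T)
Numerator: 534 * 177.1 = 94571.4
Denominator: 6.2 * 4.6 * 1455 = 41496.6
CR = 94571.4 / 41496.6 = 2.279 mpy

2.279 mpy


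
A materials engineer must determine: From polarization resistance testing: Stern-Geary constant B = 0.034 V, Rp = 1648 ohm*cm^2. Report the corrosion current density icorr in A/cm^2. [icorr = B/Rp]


Apply the Stern-Geary relation: icorr = B / Rp
icorr = 0.034 / 1648 = 2.063×10^-5 A/cm^2

2.063×10^-5 A/cm^2


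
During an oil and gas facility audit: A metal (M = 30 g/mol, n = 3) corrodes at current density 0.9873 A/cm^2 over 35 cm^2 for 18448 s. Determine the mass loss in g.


Apply Faraday's law: m = i*A*t*M / (n*F)
Total charge passed Q = i*A*t = 0.9873*35*18448 = 637479.864 C
m = Q*M/(n*F) = 637479.864*30/(3*96485) = 66.07036 g

66.07036 g


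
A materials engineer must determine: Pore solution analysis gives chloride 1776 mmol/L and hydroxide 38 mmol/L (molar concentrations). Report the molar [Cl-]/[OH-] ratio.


Threshold parameter = [Cl-] / [OH-] (molar basis; both in mmol/L, so units cancel)
Ratio = 1776 / 38 = 46.74

46.74


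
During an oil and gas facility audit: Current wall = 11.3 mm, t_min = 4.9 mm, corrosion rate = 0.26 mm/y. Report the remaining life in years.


Apply the remaining-life relation: RL = (t_current − t_min) / CR
RL = (11.3 − 4.9) / 0.26 = 6.4 / 0.26 = 24.6 years

24.6 years


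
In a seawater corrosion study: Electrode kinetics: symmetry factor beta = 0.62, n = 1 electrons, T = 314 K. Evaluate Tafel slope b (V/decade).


Apply the Tafel slope relation: b = 2.303*R*T/(beta*n*F)
Numerator: 2.303 * 8.314 * 314 = 6012.2
Denominator: 0.62 * 1 * 96485 = 59820.7
b = 6012.2 / 59820.7 = 0.101 V/decade

0.101 V/decade


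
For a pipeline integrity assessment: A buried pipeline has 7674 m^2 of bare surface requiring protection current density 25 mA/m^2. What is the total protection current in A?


I = area * current density, then convert mA → A (÷1000)
I = 7674 * 25 / 1000 = 191.85 A

191.85 A


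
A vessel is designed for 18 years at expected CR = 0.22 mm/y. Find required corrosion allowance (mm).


Corrosion allowance = CR × design life
CA = 0.22 * 18 = 3.96 mm

3.96 mm


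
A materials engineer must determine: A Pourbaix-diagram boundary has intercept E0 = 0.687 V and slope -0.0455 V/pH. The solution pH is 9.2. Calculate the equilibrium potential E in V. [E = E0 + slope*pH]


Apply the Pourbaix line equation: E = E0 + slope*pH
E = 0.687 + (-0.0455)*9.2 = 0.687 + (-0.4186) = 0.2684 V
Rounded to 3 decimal places: E = 0.268 V

0.268 V


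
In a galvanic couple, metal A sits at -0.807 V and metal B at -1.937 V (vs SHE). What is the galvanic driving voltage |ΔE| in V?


Driving voltage is the absolute potential difference.
|ΔE| = |-0.807 − (-1.937)| = 1.13 V

1.13 V


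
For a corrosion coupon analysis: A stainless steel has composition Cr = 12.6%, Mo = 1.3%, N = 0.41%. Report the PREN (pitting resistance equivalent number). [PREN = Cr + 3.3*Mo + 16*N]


Apply the PREN formula: PREN = Cr + 3.3*Mo + 16*N
PREN = 12.6 + 3.3*1.3 + 16*0.41
PREN = 12.6 + 4.29 + 6.56 = 23.45

23.45


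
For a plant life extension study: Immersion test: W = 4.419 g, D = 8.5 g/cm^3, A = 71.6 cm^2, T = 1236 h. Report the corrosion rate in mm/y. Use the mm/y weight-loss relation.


Apply the mm/y weight-loss relation: CR = 87600 * W / (D * A * T)
Numerator: 87600 * 4.419 = 387104.4
Denominator: 8.5 * 71.6 * 1236 = 752229.6
CR = 387104.4 / 752229.6 = 0.51461 mm/y

0.51461 mm/y


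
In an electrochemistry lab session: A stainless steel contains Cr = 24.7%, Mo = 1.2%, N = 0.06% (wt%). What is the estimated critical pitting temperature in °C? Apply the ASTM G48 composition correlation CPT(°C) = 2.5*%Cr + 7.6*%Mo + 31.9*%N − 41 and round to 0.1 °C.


Apply the ASTM G48 empirical CPT estimate: CPT(°C) = 2.5*%Cr + 7.6*%Mo + 31.9*%N − 41
2.5*24.7 = 61.75; 7.6*1.2 = 9.12; 31.9*0.06 = 1.914
CPT = 61.75 + 9.12 + 1.914 − 41 = 31.784 °C
Rounded to 0.1 °C: CPT ≈ 31.8 °C

31.8 °C


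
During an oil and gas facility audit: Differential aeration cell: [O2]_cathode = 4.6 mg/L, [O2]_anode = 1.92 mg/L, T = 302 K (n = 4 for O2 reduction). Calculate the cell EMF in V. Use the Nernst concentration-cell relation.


Apply the Nernst concentration-cell relation: E = (RT/nF)*ln(C_cathode/C_anode)
RT/nF = 8.314*302/(4*96485) = 0.00650575 V
ln(4.6/1.92) = 0.87373
E = 0.00650575 * 0.87373 = 0.00568 V

0.00568 V


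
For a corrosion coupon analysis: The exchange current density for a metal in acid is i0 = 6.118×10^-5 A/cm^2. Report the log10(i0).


i0 = 6.118×10^-5 A/cm^2
log10(i0) = -4.213

-4.213


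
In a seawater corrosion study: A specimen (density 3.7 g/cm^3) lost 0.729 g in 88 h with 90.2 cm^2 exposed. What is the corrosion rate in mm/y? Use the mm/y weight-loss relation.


Apply the mm/y weight-loss relation: CR = 87600 * W / (D * A * T)
Numerator: 87600 * 0.729 = 63860.4
Denominator: 3.7 * 90.2 * 88 = 29369.12
CR = 63860.4 / 29369.12 = 2.17441 mm/y

2.17441 mm/y


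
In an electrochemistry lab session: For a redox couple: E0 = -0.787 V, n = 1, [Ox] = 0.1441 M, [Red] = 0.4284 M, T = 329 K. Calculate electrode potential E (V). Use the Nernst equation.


Apply the Nernst equation: E = E0 + (RT/nF)*ln([Ox]/[Red])
Step 1: RT/nF = 8.314*329/(1*96485) = 0.02834955 V
Step 2: [Ox]/[Red] = 0.1441/0.4284 = 0.336368
Step 3: ln(0.336368) = -1.089549
Step 4: correction = 0.02834955 * -1.089549 = -0.031 V
E = -0.787 + -0.031 = -0.818 V

-0.818 V


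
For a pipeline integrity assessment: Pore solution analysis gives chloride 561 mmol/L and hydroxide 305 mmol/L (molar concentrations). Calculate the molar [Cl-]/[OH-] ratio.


Threshold parameter = [Cl-] / [OH-] (molar basis; both in mmol/L, so units cancel)
Ratio = 561 / 305 = 1.84

1.84


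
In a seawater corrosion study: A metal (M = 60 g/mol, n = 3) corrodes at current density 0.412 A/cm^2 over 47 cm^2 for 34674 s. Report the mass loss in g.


Apply Faraday's law: m = i*A*t*M / (n*F)
Total charge passed Q = i*A*t = 0.412*47*34674 = 671427.336 C
m = Q*M/(n*F) = 671427.336*60/(3*96485) = 139.178 g

139.178 g


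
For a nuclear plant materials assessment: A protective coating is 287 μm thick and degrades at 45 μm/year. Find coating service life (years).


Service life = thickness / degradation rate
Life = 287 / 45 = 6.4 years

6.4 years


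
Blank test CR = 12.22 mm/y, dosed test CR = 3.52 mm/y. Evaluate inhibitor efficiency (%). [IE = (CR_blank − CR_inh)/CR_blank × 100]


Apply the inhibitor-efficiency definition: IE = (CR_blank − CR_inh)/CR_blank × 100
IE = (12.22 − 3.52) / 12.22 × 100
IE = 8.7 / 12.22 × 100 = 71.2 %

71.2 %


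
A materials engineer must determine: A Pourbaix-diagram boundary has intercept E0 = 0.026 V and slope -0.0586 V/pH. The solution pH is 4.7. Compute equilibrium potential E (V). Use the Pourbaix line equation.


Apply the Pourbaix line equation: E = E0 + slope*pH
E = 0.026 + (-0.0586)*4.7 = 0.026 + (-0.27542) = -0.24942 V
Rounded to 3 decimal places: E = -0.249 V

-0.249 V


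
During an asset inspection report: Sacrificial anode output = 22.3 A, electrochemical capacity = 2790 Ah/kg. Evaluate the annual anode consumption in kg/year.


Annual consumption = current * hours per year / capacity
Rate = 22.3 * 8760 / 2790 = 70.0 kg/year

70.0 kg/year


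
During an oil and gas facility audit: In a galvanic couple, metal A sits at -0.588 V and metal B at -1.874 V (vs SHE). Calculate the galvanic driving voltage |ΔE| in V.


Driving voltage is the absolute potential difference.
|ΔE| = |-0.588 − (-1.874)| = 1.286 V

1.286 V


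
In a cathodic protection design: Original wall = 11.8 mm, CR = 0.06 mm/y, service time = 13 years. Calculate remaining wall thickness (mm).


Remaining wall = original − CR × time
t = 11.8 − 0.06*13 = 11.8 − 0.78 = 11.02 mm

11.02 mm


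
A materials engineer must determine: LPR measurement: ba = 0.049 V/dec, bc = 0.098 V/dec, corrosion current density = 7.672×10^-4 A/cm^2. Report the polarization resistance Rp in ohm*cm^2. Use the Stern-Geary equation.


Apply the Stern-Geary equation: Rp = ba*bc / (2.303*icorr*(ba+bc))
ba*bc = 0.049*0.098 = 0.004802
ba+bc = 0.147; 2.303*icorr*(ba+bc) = 2.303*7.672×10^-4*0.147 = 2.5972866×10^-4
Rp = 0.004802 / 2.5972866×10^-4 = 18.49 ohm*cm^2

18.49 ohm*cm^2
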